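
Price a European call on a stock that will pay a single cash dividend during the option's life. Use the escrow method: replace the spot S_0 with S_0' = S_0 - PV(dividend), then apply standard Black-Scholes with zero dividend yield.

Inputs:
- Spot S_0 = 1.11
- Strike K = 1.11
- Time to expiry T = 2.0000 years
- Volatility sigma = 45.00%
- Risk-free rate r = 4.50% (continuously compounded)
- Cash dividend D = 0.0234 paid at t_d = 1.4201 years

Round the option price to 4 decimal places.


PV(D) = D * exp(-r * t_d) = 0.0234 * 0.93809458 = 0.02195141
S_0' = S_0 - PV(D) = 1.1100 - 0.02195141 = 1.08804859
d1 = (ln(S_0'/K) + (r + sigma^2/2)*T) / (sigma*sqrt(T)) = 0.42823296
d2 = d1 - sigma*sqrt(T) = -0.20816314
exp(-rT) = 0.91393119
N(d1) = 0.66575924; N(d2) = 0.41755079
C = S_0' * N(d1) - K * exp(-rT) * N(d2) = 1.08804859 * 0.66575924 - 1.1100 * 0.91393119 * 0.41755079 = 0.3008

Answer: Price = 0.3008


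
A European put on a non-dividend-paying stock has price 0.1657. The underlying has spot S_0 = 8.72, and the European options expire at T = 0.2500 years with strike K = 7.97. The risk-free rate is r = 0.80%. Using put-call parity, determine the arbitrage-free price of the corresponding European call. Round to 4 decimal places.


Put-call parity: C - P = S_0 * exp(-qT) - K * exp(-rT).
S_0 * exp(-qT) = 8.7200 * 1.00000000 = 8.72000000
K * exp(-rT) = 7.9700 * 0.99800200 = 7.95407593
C = P + S*exp(-qT) - K*exp(-rT)
C = 0.1657 + 8.72000000 - 7.95407593 = 0.9316

Answer: Call price = 0.9316


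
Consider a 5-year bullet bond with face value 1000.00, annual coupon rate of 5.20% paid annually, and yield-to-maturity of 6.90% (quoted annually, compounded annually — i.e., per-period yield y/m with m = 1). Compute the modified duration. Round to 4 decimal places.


Answer: Modified duration = 4.2186

Derivation:
Coupon per period c = face * coupon_rate / m = 52.000000
Periods per year m = 1; per-period yield y/m = 0.069000
Number of cashflows N = 5
Cashflows (t years, CF_t, discount factor 1/(1+y/m)^(m*t), PV):
  t = 1.0000: CF_t = 52.000000, DF = 0.935454, PV = 48.643592
  t = 2.0000: CF_t = 52.000000, DF = 0.875074, PV = 45.503828
  t = 3.0000: CF_t = 52.000000, DF = 0.818591, PV = 42.566724
  t = 4.0000: CF_t = 52.000000, DF = 0.765754, PV = 39.819199
  t = 5.0000: CF_t = 1052.000000, DF = 0.716327, PV = 753.576269
Price P = sum_t PV_t = 930.109613
First compute Macaulay numerator sum_t t * PV_t:
  t * PV_t at t = 1.0000: 48.643592
  t * PV_t at t = 2.0000: 91.007656
  t * PV_t at t = 3.0000: 127.700172
  t * PV_t at t = 4.0000: 159.276797
  t * PV_t at t = 5.0000: 3767.881347
Macaulay duration D = 4194.509564 / 930.109613 = 4.509694
Modified duration = D / (1 + y/m) = 4.509694 / (1 + 0.069000) = 4.218610


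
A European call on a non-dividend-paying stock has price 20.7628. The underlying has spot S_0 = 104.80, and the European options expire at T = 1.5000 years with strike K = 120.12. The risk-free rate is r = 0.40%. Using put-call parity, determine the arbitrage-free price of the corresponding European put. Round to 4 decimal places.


Put-call parity: C - P = S_0 * exp(-qT) - K * exp(-rT).
S_0 * exp(-qT) = 104.8000 * 1.00000000 = 104.80000000
K * exp(-rT) = 120.1200 * 0.99401796 = 119.40143784
P = C - S*exp(-qT) + K*exp(-rT)
P = 20.7628 - 104.80000000 + 119.40143784 = 35.3642

Answer: Put price = 35.3642


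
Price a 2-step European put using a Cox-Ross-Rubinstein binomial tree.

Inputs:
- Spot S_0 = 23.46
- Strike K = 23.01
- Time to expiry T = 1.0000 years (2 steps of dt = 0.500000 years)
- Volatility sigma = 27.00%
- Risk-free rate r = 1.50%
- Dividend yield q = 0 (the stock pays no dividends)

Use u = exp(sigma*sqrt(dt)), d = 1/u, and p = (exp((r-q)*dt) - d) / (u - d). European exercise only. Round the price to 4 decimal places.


dt = T/N = 0.500000
u = exp(sigma*sqrt(dt)) = 1.210361; d = 1/u = 0.826200
p = (exp((r-q)*dt) - d) / (u - d) = 0.472011
Discount per step: exp(-r*dt) = 0.992528
Stock lattice S(k, i) with i counting down-moves:
  k=0: S(0,0) = 23.4600
  k=1: S(1,0) = 28.3951; S(1,1) = 19.3826
  k=2: S(2,0) = 34.3683; S(2,1) = 23.4600; S(2,2) = 16.0139
Terminal payoffs V(N, i) = max(K - S_T, 0):
  V(2,0) = 0.000000; V(2,1) = 0.000000; V(2,2) = 6.996067
Backward induction: V(k, i) = exp(-r*dt) * [p * V(k+1, i) + (1-p) * V(k+1, i+1)].
  V(1,0) = exp(-r*dt) * [p*0.000000 + (1-p)*0.000000] = 0.000000
  V(1,1) = exp(-r*dt) * [p*0.000000 + (1-p)*6.996067] = 3.666245
  V(0,0) = exp(-r*dt) * [p*0.000000 + (1-p)*3.666245] = 1.921273

Answer: Price = V(0,0) = 1.9213


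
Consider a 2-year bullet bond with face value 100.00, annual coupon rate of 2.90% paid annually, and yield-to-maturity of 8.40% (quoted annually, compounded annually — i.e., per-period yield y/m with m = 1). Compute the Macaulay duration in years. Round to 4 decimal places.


Coupon per period c = face * coupon_rate / m = 2.900000
Periods per year m = 1; per-period yield y/m = 0.084000
Number of cashflows N = 2
Cashflows (t years, CF_t, discount factor 1/(1+y/m)^(m*t), PV):
  t = 1.0000: CF_t = 2.900000, DF = 0.922509, PV = 2.675277
  t = 2.0000: CF_t = 102.900000, DF = 0.851023, PV = 87.570295
Price P = sum_t PV_t = 90.245571
Macaulay numerator sum_t t * PV_t:
  t * PV_t at t = 1.0000: 2.675277
  t * PV_t at t = 2.0000: 175.140589
Macaulay duration D = (sum_t t * PV_t) / P = 177.815866 / 90.245571 = 1.970356

Answer: Macaulay duration = 1.9704 years


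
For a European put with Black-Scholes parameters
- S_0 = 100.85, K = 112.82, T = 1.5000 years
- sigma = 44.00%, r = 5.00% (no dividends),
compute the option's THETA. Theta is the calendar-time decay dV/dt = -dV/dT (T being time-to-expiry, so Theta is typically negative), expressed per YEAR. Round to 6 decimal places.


d1 = 0.2004882045; d2 = -0.3383995389
phi(d1) = 0.3910044675; exp(-qT) = 1.0000000000; exp(-rT) = 0.9277434863
Theta = -S*exp(-qT)*phi(d1)*sigma/(2*sqrt(T)) + r*K*exp(-rT)*N(-d2) - q*S*exp(-qT)*N(-d1)
N(-d1) = 0.4205493911; N(-d2) = 0.6324689392; sqrt(T) = 1.2247448714
Term 1 = -100.8500 * 1.0000000000 * 0.3910044675 * 0.4400 / (2 * 1.2247448714) = -7.0832843011
Term 2 = 0.0500 * 112.8200 * 0.9277434863 * 0.6324689392 = 3.3099635828
Term 3 = 0 (no dividend yield, q = 0)
Theta = -7.0832843011 + (3.3099635828) + (0.0000000000) = -3.773321

Answer: Theta = -3.773321


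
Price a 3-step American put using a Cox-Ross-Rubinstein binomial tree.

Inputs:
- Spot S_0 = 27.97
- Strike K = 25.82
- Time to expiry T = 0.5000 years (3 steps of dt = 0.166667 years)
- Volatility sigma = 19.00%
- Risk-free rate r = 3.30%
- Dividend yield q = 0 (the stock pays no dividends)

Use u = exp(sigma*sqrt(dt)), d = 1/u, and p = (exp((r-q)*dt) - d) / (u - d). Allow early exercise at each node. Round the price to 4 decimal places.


dt = T/N = 0.166667
u = exp(sigma*sqrt(dt)) = 1.080655; d = 1/u = 0.925365
p = (exp((r-q)*dt) - d) / (u - d) = 0.516133
Discount per step: exp(-r*dt) = 0.994515
Stock lattice S(k, i) with i counting down-moves:
  k=0: S(0,0) = 27.9700
  k=1: S(1,0) = 30.2259; S(1,1) = 25.8825
  k=2: S(2,0) = 32.6638; S(2,1) = 27.9700; S(2,2) = 23.9507
  k=3: S(3,0) = 35.2983; S(3,1) = 30.2259; S(3,2) = 25.8825; S(3,3) = 22.1631
Terminal payoffs V(N, i) = max(K - S_T, 0):
  V(3,0) = 0.000000; V(3,1) = 0.000000; V(3,2) = 0.000000; V(3,3) = 3.656850
Backward induction: V(k, i) = exp(-r*dt) * [p * V(k+1, i) + (1-p) * V(k+1, i+1)]; then take max(V_cont, immediate exercise) for American.
  V(2,0) = exp(-r*dt) * [p*0.000000 + (1-p)*0.000000] = 0.000000; exercise = 0.000000; V(2,0) = max -> 0.000000
  V(2,1) = exp(-r*dt) * [p*0.000000 + (1-p)*0.000000] = 0.000000; exercise = 0.000000; V(2,1) = max -> 0.000000
  V(2,2) = exp(-r*dt) * [p*0.000000 + (1-p)*3.656850] = 1.759724; exercise = 1.869285; V(2,2) = max -> 1.869285
  V(1,0) = exp(-r*dt) * [p*0.000000 + (1-p)*0.000000] = 0.000000; exercise = 0.000000; V(1,0) = max -> 0.000000
  V(1,1) = exp(-r*dt) * [p*0.000000 + (1-p)*1.869285] = 0.899524; exercise = 0.000000; V(1,1) = max -> 0.899524
  V(0,0) = exp(-r*dt) * [p*0.000000 + (1-p)*0.899524] = 0.432863; exercise = 0.000000; V(0,0) = max -> 0.432863

Answer: Price = V(0,0) = 0.4329


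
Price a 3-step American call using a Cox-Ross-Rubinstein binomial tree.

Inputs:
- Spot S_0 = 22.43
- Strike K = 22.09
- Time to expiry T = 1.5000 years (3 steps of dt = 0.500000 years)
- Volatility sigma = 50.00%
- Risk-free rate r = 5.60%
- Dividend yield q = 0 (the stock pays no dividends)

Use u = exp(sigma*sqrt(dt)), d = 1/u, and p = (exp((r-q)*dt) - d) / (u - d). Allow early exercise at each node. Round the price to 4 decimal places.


dt = T/N = 0.500000
u = exp(sigma*sqrt(dt)) = 1.424119; d = 1/u = 0.702189
p = (exp((r-q)*dt) - d) / (u - d) = 0.451854
Discount per step: exp(-r*dt) = 0.972388
Stock lattice S(k, i) with i counting down-moves:
  k=0: S(0,0) = 22.4300
  k=1: S(1,0) = 31.9430; S(1,1) = 15.7501
  k=2: S(2,0) = 45.4906; S(2,1) = 22.4300; S(2,2) = 11.0595
  k=3: S(3,0) = 64.7841; S(3,1) = 31.9430; S(3,2) = 15.7501; S(3,3) = 7.7659
Terminal payoffs V(N, i) = max(S_T - K, 0):
  V(3,0) = 42.694056; V(3,1) = 9.852990; V(3,2) = 0.000000; V(3,3) = 0.000000
Backward induction: V(k, i) = exp(-r*dt) * [p * V(k+1, i) + (1-p) * V(k+1, i+1)]; then take max(V_cont, immediate exercise) for American.
  V(2,0) = exp(-r*dt) * [p*42.694056 + (1-p)*9.852990] = 24.010560; exercise = 23.400619; V(2,0) = max -> 24.010560
  V(2,1) = exp(-r*dt) * [p*9.852990 + (1-p)*0.000000] = 4.329183; exercise = 0.340000; V(2,1) = max -> 4.329183
  V(2,2) = exp(-r*dt) * [p*0.000000 + (1-p)*0.000000] = 0.000000; exercise = 0.000000; V(2,2) = max -> 0.000000
  V(1,0) = exp(-r*dt) * [p*24.010560 + (1-p)*4.329183] = 12.857202; exercise = 9.852990; V(1,0) = max -> 12.857202
  V(1,1) = exp(-r*dt) * [p*4.329183 + (1-p)*0.000000] = 1.902146; exercise = 0.000000; V(1,1) = max -> 1.902146
  V(0,0) = exp(-r*dt) * [p*12.857202 + (1-p)*1.902146] = 6.663030; exercise = 0.340000; V(0,0) = max -> 6.663030

Answer: Price = V(0,0) = 6.6630


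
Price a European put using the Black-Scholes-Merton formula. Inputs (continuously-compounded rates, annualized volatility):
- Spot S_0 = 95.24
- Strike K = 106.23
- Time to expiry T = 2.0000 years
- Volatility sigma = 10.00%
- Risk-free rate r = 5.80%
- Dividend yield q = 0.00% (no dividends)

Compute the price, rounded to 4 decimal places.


Answer: Price = 5.0344

Derivation:
d1 = (ln(S/K) + (r - q + 0.5*sigma^2) * T) / (sigma * sqrt(T)) = 0.11874774
d2 = d1 - sigma * sqrt(T) = -0.02267361
exp(-rT) = 0.89047522; exp(-qT) = 1.00000000
P = K * exp(-rT) * N(-d2) - S_0 * exp(-qT) * N(-d1)
N(-d1) = 0.45273761; N(-d2) = 0.50904469
P = 106.2300 * 0.89047522 * 0.50904469 - 95.2400 * 1.00000000 * 0.45273761 = 5.0344


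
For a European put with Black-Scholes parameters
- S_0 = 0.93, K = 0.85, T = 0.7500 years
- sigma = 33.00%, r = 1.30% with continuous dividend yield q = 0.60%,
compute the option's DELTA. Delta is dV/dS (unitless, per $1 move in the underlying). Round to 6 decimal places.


d1 = 0.4760016314; d2 = 0.1902132482
phi(d1) = 0.3562126804; exp(-qT) = 0.9955101098; exp(-rT) = 0.9902973771
N(-d1) = 0.3170366078
Delta = -exp(-qT) * N(-d1) = -0.9955101098 * 0.3170366078 = -0.315613

Answer: Delta = -0.315613


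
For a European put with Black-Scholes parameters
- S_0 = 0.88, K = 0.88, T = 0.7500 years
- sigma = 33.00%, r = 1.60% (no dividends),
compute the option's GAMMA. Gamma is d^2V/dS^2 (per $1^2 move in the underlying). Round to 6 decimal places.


Answer: Gamma = 1.559410

Derivation:
d1 = 0.1848833021; d2 = -0.1009050811
phi(d1) = 0.3921819256; exp(-qT) = 1.0000000000; exp(-rT) = 0.9880717129
Gamma = exp(-qT) * phi(d1) / (S * sigma * sqrt(T)) = 1.0000000000 * 0.3921819256 / (0.8800 * 0.3300 * 0.8660254038) = 1.559410


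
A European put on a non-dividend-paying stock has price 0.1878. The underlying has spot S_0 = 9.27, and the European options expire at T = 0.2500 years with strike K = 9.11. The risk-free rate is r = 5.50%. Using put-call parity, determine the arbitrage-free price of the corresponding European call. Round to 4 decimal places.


Answer: Call price = 0.4722

Derivation:
Put-call parity: C - P = S_0 * exp(-qT) - K * exp(-rT).
S_0 * exp(-qT) = 9.2700 * 1.00000000 = 9.27000000
K * exp(-rT) = 9.1100 * 0.98634410 = 8.98559475
C = P + S*exp(-qT) - K*exp(-rT)
C = 0.1878 + 9.27000000 - 8.98559475 = 0.4722


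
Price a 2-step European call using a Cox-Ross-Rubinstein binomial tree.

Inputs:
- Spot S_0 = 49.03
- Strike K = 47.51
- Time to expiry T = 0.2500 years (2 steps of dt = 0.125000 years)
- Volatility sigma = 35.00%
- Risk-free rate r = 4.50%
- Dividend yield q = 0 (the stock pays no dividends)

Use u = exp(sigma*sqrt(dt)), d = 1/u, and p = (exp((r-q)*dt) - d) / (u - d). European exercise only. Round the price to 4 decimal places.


Answer: Price = V(0,0) = 4.4081

Derivation:
dt = T/N = 0.125000
u = exp(sigma*sqrt(dt)) = 1.131726; d = 1/u = 0.883606
p = (exp((r-q)*dt) - d) / (u - d) = 0.491838
Discount per step: exp(-r*dt) = 0.994391
Stock lattice S(k, i) with i counting down-moves:
  k=0: S(0,0) = 49.0300
  k=1: S(1,0) = 55.4885; S(1,1) = 43.3232
  k=2: S(2,0) = 62.7978; S(2,1) = 49.0300; S(2,2) = 38.2807
Terminal payoffs V(N, i) = max(S_T - K, 0):
  V(2,0) = 15.287780; V(2,1) = 1.520000; V(2,2) = 0.000000
Backward induction: V(k, i) = exp(-r*dt) * [p * V(k+1, i) + (1-p) * V(k+1, i+1)].
  V(1,0) = exp(-r*dt) * [p*15.287780 + (1-p)*1.520000] = 8.245007
  V(1,1) = exp(-r*dt) * [p*1.520000 + (1-p)*0.000000] = 0.743400
  V(0,0) = exp(-r*dt) * [p*8.245007 + (1-p)*0.743400] = 4.408109


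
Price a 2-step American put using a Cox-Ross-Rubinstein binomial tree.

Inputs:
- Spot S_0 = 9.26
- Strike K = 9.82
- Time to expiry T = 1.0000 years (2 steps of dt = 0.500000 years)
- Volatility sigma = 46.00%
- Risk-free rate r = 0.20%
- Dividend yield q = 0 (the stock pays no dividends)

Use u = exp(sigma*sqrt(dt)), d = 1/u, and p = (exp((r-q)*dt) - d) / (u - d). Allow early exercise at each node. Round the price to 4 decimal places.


dt = T/N = 0.500000
u = exp(sigma*sqrt(dt)) = 1.384403; d = 1/u = 0.722333
p = (exp((r-q)*dt) - d) / (u - d) = 0.420903
Discount per step: exp(-r*dt) = 0.999000
Stock lattice S(k, i) with i counting down-moves:
  k=0: S(0,0) = 9.2600
  k=1: S(1,0) = 12.8196; S(1,1) = 6.6888
  k=2: S(2,0) = 17.7475; S(2,1) = 9.2600; S(2,2) = 4.8315
Terminal payoffs V(N, i) = max(K - S_T, 0):
  V(2,0) = 0.000000; V(2,1) = 0.560000; V(2,2) = 4.988457
Backward induction: V(k, i) = exp(-r*dt) * [p * V(k+1, i) + (1-p) * V(k+1, i+1)]; then take max(V_cont, immediate exercise) for American.
  V(1,0) = exp(-r*dt) * [p*0.000000 + (1-p)*0.560000] = 0.323970; exercise = 0.000000; V(1,0) = max -> 0.323970
  V(1,1) = exp(-r*dt) * [p*0.560000 + (1-p)*4.988457] = 3.121382; exercise = 3.131197; V(1,1) = max -> 3.131197
  V(0,0) = exp(-r*dt) * [p*0.323970 + (1-p)*3.131197] = 1.947677; exercise = 0.560000; V(0,0) = max -> 1.947677

Answer: Price = V(0,0) = 1.9477


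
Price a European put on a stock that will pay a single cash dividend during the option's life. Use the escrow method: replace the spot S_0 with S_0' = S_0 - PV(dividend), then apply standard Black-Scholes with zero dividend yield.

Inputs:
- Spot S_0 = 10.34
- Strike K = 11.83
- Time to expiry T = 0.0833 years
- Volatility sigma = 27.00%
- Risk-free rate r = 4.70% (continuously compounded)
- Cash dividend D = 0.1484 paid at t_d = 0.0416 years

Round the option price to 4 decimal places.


Answer: Price = 1.6023

Derivation:
PV(D) = D * exp(-r * t_d) = 0.1484 * 0.99804671 = 0.14811013
S_0' = S_0 - PV(D) = 10.3400 - 0.14811013 = 10.19188987
d1 = (ln(S_0'/K) + (r + sigma^2/2)*T) / (sigma*sqrt(T)) = -1.82344442
d2 = d1 - sigma*sqrt(T) = -1.90137112
exp(-rT) = 0.99609255
N(-d1) = 0.96588195; N(-d2) = 0.97137329
P = K * exp(-rT) * N(-d2) - S_0' * N(-d1) = 11.8300 * 0.99609255 * 0.97137329 - 10.19188987 * 0.96588195 = 1.6023


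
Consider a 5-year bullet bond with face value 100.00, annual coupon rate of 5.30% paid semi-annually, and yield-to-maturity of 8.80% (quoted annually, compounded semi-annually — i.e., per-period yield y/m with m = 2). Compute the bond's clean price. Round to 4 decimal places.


Answer: Price = 86.0844

Derivation:
Coupon per period c = face * coupon_rate / m = 2.650000
Periods per year m = 2; per-period yield y/m = 0.044000
Number of cashflows N = 10
Cashflows (t years, CF_t, discount factor 1/(1+y/m)^(m*t), PV):
  t = 0.5000: CF_t = 2.650000, DF = 0.957854, PV = 2.538314
  t = 1.0000: CF_t = 2.650000, DF = 0.917485, PV = 2.431335
  t = 1.5000: CF_t = 2.650000, DF = 0.878817, PV = 2.328865
  t = 2.0000: CF_t = 2.650000, DF = 0.841779, PV = 2.230714
  t = 2.5000: CF_t = 2.650000, DF = 0.806302, PV = 2.136699
  t = 3.0000: CF_t = 2.650000, DF = 0.772320, PV = 2.046647
  t = 3.5000: CF_t = 2.650000, DF = 0.739770, PV = 1.960390
  t = 4.0000: CF_t = 2.650000, DF = 0.708592, PV = 1.877768
  t = 4.5000: CF_t = 2.650000, DF = 0.678728, PV = 1.798628
  t = 5.0000: CF_t = 102.650000, DF = 0.650122, PV = 66.735046
Price P = sum_t PV_t = 86.084407


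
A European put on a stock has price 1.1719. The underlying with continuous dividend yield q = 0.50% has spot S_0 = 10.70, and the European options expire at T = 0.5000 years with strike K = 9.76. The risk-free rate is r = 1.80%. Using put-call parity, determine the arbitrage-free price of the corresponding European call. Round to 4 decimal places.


Answer: Call price = 2.1726

Derivation:
Put-call parity: C - P = S_0 * exp(-qT) - K * exp(-rT).
S_0 * exp(-qT) = 10.7000 * 0.99750312 = 10.67328341
K * exp(-rT) = 9.7600 * 0.99104038 = 9.67255410
C = P + S*exp(-qT) - K*exp(-rT)
C = 1.1719 + 10.67328341 - 9.67255410 = 2.1726


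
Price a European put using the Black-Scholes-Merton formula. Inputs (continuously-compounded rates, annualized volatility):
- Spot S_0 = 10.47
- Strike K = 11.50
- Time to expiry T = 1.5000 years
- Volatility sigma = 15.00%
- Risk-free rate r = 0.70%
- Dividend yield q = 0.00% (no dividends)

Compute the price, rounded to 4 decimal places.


Answer: Price = 1.3351

Derivation:
d1 = (ln(S/K) + (r - q + 0.5*sigma^2) * T) / (sigma * sqrt(T)) = -0.36175159
d2 = d1 - sigma * sqrt(T) = -0.54546332
exp(-rT) = 0.98955493; exp(-qT) = 1.00000000
P = K * exp(-rT) * N(-d2) - S_0 * exp(-qT) * N(-d1)
N(-d1) = 0.64123116; N(-d2) = 0.70728255
P = 11.5000 * 0.98955493 * 0.70728255 - 10.4700 * 1.00000000 * 0.64123116 = 1.3351


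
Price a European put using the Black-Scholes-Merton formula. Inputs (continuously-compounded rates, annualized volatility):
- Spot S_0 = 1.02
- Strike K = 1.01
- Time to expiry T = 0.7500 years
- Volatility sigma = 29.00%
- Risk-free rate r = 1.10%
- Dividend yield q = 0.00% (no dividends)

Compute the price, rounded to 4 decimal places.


Answer: Price = 0.0921

Derivation:
d1 = (ln(S/K) + (r - q + 0.5*sigma^2) * T) / (sigma * sqrt(T)) = 0.19765207
d2 = d1 - sigma * sqrt(T) = -0.05349530
exp(-rT) = 0.99178394; exp(-qT) = 1.00000000
P = K * exp(-rT) * N(-d2) - S_0 * exp(-qT) * N(-d1)
N(-d1) = 0.42165865; N(-d2) = 0.52133136
P = 1.0100 * 0.99178394 * 0.52133136 - 1.0200 * 1.00000000 * 0.42165865 = 0.0921


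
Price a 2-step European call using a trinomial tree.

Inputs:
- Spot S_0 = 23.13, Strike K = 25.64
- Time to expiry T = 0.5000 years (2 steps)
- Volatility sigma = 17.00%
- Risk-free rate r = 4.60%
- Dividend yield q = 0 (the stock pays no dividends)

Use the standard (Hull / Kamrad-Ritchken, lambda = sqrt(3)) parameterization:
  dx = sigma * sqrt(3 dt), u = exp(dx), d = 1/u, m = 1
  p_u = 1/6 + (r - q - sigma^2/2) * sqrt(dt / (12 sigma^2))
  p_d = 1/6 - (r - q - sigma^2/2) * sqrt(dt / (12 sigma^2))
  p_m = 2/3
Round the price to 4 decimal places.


Answer: Price = V(0,0) = 0.4899

Derivation:
dt = T/N = 0.250000; dx = sigma*sqrt(3*dt) = 0.147224
u = exp(dx) = 1.158614; d = 1/u = 0.863100
p_u = 0.193454, p_m = 0.666667, p_d = 0.139879
Discount per step: exp(-r*dt) = 0.988566
Stock lattice S(k, j) with j the centered position index:
  k=0: S(0,+0) = 23.1300
  k=1: S(1,-1) = 19.9635; S(1,+0) = 23.1300; S(1,+1) = 26.7987
  k=2: S(2,-2) = 17.2305; S(2,-1) = 19.9635; S(2,+0) = 23.1300; S(2,+1) = 26.7987; S(2,+2) = 31.0494
Terminal payoffs V(N, j) = max(S_T - K, 0):
  V(2,-2) = 0.000000; V(2,-1) = 0.000000; V(2,+0) = 0.000000; V(2,+1) = 1.158738; V(2,+2) = 5.409388
Backward induction: V(k, j) = exp(-r*dt) * [p_u * V(k+1, j+1) + p_m * V(k+1, j) + p_d * V(k+1, j-1)]
  V(1,-1) = exp(-r*dt) * [p_u*0.000000 + p_m*0.000000 + p_d*0.000000] = 0.000000
  V(1,+0) = exp(-r*dt) * [p_u*1.158738 + p_m*0.000000 + p_d*0.000000] = 0.221599
  V(1,+1) = exp(-r*dt) * [p_u*5.409388 + p_m*1.158738 + p_d*0.000000] = 1.798162
  V(0,+0) = exp(-r*dt) * [p_u*1.798162 + p_m*0.221599 + p_d*0.000000] = 0.489928


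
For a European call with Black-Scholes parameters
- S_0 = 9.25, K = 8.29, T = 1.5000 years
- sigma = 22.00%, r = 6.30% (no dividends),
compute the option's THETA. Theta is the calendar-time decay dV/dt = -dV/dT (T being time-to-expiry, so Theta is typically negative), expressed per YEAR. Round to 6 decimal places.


Answer: Theta = -0.571050

Derivation:
d1 = 0.8921100371; d2 = 0.6226661654
phi(d1) = 0.2679730958; exp(-qT) = 1.0000000000; exp(-rT) = 0.9098277346
Theta = -S*exp(-qT)*phi(d1)*sigma/(2*sqrt(T)) - r*K*exp(-rT)*N(d2) + q*S*exp(-qT)*N(d1)
N(d1) = 0.8138330222; N(d2) = 0.7332480394; sqrt(T) = 1.2247448714
Term 1 = -9.2500 * 1.0000000000 * 0.2679730958 * 0.2200 / (2 * 1.2247448714) = -0.2226281010
Term 2 = -0.0630 * 8.2900 * 0.9098277346 * 0.7332480394 = -0.3484216731
Term 3 = 0 (no dividend yield, q = 0)
Theta = -0.2226281010 + (-0.3484216731) + (0.0000000000) = -0.571050


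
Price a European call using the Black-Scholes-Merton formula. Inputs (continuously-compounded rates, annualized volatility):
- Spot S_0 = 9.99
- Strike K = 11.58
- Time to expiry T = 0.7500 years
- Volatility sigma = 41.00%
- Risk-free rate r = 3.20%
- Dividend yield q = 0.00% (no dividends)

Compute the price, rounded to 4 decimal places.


Answer: Price = 0.9317

Derivation:
d1 = (ln(S/K) + (r - q + 0.5*sigma^2) * T) / (sigma * sqrt(T)) = -0.17083197
d2 = d1 - sigma * sqrt(T) = -0.52590239
exp(-rT) = 0.97628571; exp(-qT) = 1.00000000
C = S_0 * exp(-qT) * N(d1) - K * exp(-rT) * N(d2)
N(d1) = 0.43217794; N(d2) = 0.29947801
C = 9.9900 * 1.00000000 * 0.43217794 - 11.5800 * 0.97628571 * 0.29947801 = 0.9317


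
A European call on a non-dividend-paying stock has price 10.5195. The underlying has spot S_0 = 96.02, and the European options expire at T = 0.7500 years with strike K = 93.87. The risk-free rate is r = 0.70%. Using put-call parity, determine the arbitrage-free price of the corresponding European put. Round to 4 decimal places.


Put-call parity: C - P = S_0 * exp(-qT) - K * exp(-rT).
S_0 * exp(-qT) = 96.0200 * 1.00000000 = 96.02000000
K * exp(-rT) = 93.8700 * 0.99476376 = 93.37847389
P = C - S*exp(-qT) + K*exp(-rT)
P = 10.5195 - 96.02000000 + 93.37847389 = 7.8780

Answer: Put price = 7.8780


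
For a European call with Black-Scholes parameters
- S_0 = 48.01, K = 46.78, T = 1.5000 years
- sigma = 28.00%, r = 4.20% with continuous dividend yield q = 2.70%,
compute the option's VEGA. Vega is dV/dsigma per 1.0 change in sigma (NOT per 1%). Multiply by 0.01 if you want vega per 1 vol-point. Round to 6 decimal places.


d1 = 0.3127577363; d2 = -0.0301708277
phi(d1) = 0.3798999942; exp(-qT) = 0.9603091645; exp(-rT) = 0.9389434737
Vega = S * exp(-qT) * phi(d1) * sqrt(T) = 48.0100 * 0.9603091645 * 0.3798999942 * 1.2247448714 = 21.451501

Answer: Vega = 21.451501


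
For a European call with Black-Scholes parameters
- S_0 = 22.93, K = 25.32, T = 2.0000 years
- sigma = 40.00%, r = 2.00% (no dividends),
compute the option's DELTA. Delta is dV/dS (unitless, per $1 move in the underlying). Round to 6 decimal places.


d1 = 0.1782819481; d2 = -0.3874034768
phi(d1) = 0.3926523125; exp(-qT) = 1.0000000000; exp(-rT) = 0.9607894392
N(d1) = 0.5707492225
Delta = exp(-qT) * N(d1) = 1.0000000000 * 0.5707492225 = 0.570749

Answer: Delta = 0.570749


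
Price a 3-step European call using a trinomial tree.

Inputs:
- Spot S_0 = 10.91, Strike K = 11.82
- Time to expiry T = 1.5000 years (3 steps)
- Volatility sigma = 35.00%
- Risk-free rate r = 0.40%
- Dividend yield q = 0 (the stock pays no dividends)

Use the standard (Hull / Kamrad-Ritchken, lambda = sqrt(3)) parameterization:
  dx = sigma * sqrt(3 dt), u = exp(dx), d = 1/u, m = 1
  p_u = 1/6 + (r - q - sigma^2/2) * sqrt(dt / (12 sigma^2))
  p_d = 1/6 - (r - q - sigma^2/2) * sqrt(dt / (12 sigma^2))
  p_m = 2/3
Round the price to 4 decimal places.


dt = T/N = 0.500000; dx = sigma*sqrt(3*dt) = 0.428661
u = exp(dx) = 1.535200; d = 1/u = 0.651381
p_u = 0.133278, p_m = 0.666667, p_d = 0.200056
Discount per step: exp(-r*dt) = 0.998002
Stock lattice S(k, j) with j the centered position index:
  k=0: S(0,+0) = 10.9100
  k=1: S(1,-1) = 7.1066; S(1,+0) = 10.9100; S(1,+1) = 16.7490
  k=2: S(2,-2) = 4.6291; S(2,-1) = 7.1066; S(2,+0) = 10.9100; S(2,+1) = 16.7490; S(2,+2) = 25.7131
  k=3: S(3,-3) = 3.0153; S(3,-2) = 4.6291; S(3,-1) = 7.1066; S(3,+0) = 10.9100; S(3,+1) = 16.7490; S(3,+2) = 25.7131; S(3,+3) = 39.4748
Terminal payoffs V(N, j) = max(S_T - K, 0):
  V(3,-3) = 0.000000; V(3,-2) = 0.000000; V(3,-1) = 0.000000; V(3,+0) = 0.000000; V(3,+1) = 4.929033; V(3,+2) = 13.893116; V(3,+3) = 27.654777
Backward induction: V(k, j) = exp(-r*dt) * [p_u * V(k+1, j+1) + p_m * V(k+1, j) + p_d * V(k+1, j-1)]
  V(2,-2) = exp(-r*dt) * [p_u*0.000000 + p_m*0.000000 + p_d*0.000000] = 0.000000
  V(2,-1) = exp(-r*dt) * [p_u*0.000000 + p_m*0.000000 + p_d*0.000000] = 0.000000
  V(2,+0) = exp(-r*dt) * [p_u*4.929033 + p_m*0.000000 + p_d*0.000000] = 0.655618
  V(2,+1) = exp(-r*dt) * [p_u*13.893116 + p_m*4.929033 + p_d*0.000000] = 5.127400
  V(2,+2) = exp(-r*dt) * [p_u*27.654777 + p_m*13.893116 + p_d*4.929033] = 13.906085
  V(1,-1) = exp(-r*dt) * [p_u*0.655618 + p_m*0.000000 + p_d*0.000000] = 0.087205
  V(1,+0) = exp(-r*dt) * [p_u*5.127400 + p_m*0.655618 + p_d*0.000000] = 1.118209
  V(1,+1) = exp(-r*dt) * [p_u*13.906085 + p_m*5.127400 + p_d*0.655618] = 5.392004
  V(0,+0) = exp(-r*dt) * [p_u*5.392004 + p_m*1.118209 + p_d*0.087205] = 1.478592

Answer: Price = V(0,0) = 1.4786


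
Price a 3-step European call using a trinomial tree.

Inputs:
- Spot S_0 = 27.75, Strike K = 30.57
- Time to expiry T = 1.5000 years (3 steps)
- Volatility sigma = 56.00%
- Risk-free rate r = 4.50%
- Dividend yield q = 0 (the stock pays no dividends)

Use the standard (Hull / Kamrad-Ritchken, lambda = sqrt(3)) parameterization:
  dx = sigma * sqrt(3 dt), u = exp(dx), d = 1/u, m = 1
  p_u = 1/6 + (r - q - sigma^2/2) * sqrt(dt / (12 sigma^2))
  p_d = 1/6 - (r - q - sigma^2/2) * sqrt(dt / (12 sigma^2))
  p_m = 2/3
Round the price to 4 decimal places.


Answer: Price = V(0,0) = 6.7597

Derivation:
dt = T/N = 0.500000; dx = sigma*sqrt(3*dt) = 0.685857
u = exp(dx) = 1.985473; d = 1/u = 0.503658
p_u = 0.125915, p_m = 0.666667, p_d = 0.207419
Discount per step: exp(-r*dt) = 0.977751
Stock lattice S(k, j) with j the centered position index:
  k=0: S(0,+0) = 27.7500
  k=1: S(1,-1) = 13.9765; S(1,+0) = 27.7500; S(1,+1) = 55.0969
  k=2: S(2,-2) = 7.0394; S(2,-1) = 13.9765; S(2,+0) = 27.7500; S(2,+1) = 55.0969; S(2,+2) = 109.3933
  k=3: S(3,-3) = 3.5454; S(3,-2) = 7.0394; S(3,-1) = 13.9765; S(3,+0) = 27.7500; S(3,+1) = 55.0969; S(3,+2) = 109.3933; S(3,+3) = 217.1975
Terminal payoffs V(N, j) = max(S_T - K, 0):
  V(3,-3) = 0.000000; V(3,-2) = 0.000000; V(3,-1) = 0.000000; V(3,+0) = 0.000000; V(3,+1) = 24.526873; V(3,+2) = 78.823349; V(3,+3) = 186.627532
Backward induction: V(k, j) = exp(-r*dt) * [p_u * V(k+1, j+1) + p_m * V(k+1, j) + p_d * V(k+1, j-1)]
  V(2,-2) = exp(-r*dt) * [p_u*0.000000 + p_m*0.000000 + p_d*0.000000] = 0.000000
  V(2,-1) = exp(-r*dt) * [p_u*0.000000 + p_m*0.000000 + p_d*0.000000] = 0.000000
  V(2,+0) = exp(-r*dt) * [p_u*24.526873 + p_m*0.000000 + p_d*0.000000] = 3.019584
  V(2,+1) = exp(-r*dt) * [p_u*78.823349 + p_m*24.526873 + p_d*0.000000] = 25.691656
  V(2,+2) = exp(-r*dt) * [p_u*186.627532 + p_m*78.823349 + p_d*24.526873] = 79.330224
  V(1,-1) = exp(-r*dt) * [p_u*3.019584 + p_m*0.000000 + p_d*0.000000] = 0.371751
  V(1,+0) = exp(-r*dt) * [p_u*25.691656 + p_m*3.019584 + p_d*0.000000] = 5.131252
  V(1,+1) = exp(-r*dt) * [p_u*79.330224 + p_m*25.691656 + p_d*3.019584] = 27.125687
  V(0,+0) = exp(-r*dt) * [p_u*27.125687 + p_m*5.131252 + p_d*0.371751] = 6.759651


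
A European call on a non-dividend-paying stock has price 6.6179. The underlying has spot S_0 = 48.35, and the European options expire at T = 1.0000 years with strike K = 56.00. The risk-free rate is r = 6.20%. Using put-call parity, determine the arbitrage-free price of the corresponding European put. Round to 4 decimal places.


Answer: Put price = 10.9013

Derivation:
Put-call parity: C - P = S_0 * exp(-qT) - K * exp(-rT).
S_0 * exp(-qT) = 48.3500 * 1.00000000 = 48.35000000
K * exp(-rT) = 56.0000 * 0.93988289 = 52.63344166
P = C - S*exp(-qT) + K*exp(-rT)
P = 6.6179 - 48.35000000 + 52.63344166 = 10.9013


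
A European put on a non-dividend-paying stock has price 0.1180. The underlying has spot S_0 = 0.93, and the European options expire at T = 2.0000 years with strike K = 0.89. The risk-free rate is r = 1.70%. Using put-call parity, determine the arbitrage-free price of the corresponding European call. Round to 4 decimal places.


Answer: Call price = 0.1878

Derivation:
Put-call parity: C - P = S_0 * exp(-qT) - K * exp(-rT).
S_0 * exp(-qT) = 0.9300 * 1.00000000 = 0.93000000
K * exp(-rT) = 0.8900 * 0.96657150 = 0.86024864
C = P + S*exp(-qT) - K*exp(-rT)
C = 0.1180 + 0.93000000 - 0.86024864 = 0.1878


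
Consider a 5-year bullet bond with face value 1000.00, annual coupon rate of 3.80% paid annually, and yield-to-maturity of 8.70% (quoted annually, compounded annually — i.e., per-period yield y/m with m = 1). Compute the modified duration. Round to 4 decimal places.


Answer: Modified duration = 4.2324

Derivation:
Coupon per period c = face * coupon_rate / m = 38.000000
Periods per year m = 1; per-period yield y/m = 0.087000
Number of cashflows N = 5
Cashflows (t years, CF_t, discount factor 1/(1+y/m)^(m*t), PV):
  t = 1.0000: CF_t = 38.000000, DF = 0.919963, PV = 34.958602
  t = 2.0000: CF_t = 38.000000, DF = 0.846332, PV = 32.160627
  t = 3.0000: CF_t = 38.000000, DF = 0.778595, PV = 29.586593
  t = 4.0000: CF_t = 38.000000, DF = 0.716278, PV = 27.218577
  t = 5.0000: CF_t = 1038.000000, DF = 0.658950, PV = 683.989812
Price P = sum_t PV_t = 807.914212
First compute Macaulay numerator sum_t t * PV_t:
  t * PV_t at t = 1.0000: 34.958602
  t * PV_t at t = 2.0000: 64.321254
  t * PV_t at t = 3.0000: 88.759780
  t * PV_t at t = 4.0000: 108.874309
  t * PV_t at t = 5.0000: 3419.949061
Macaulay duration D = 3716.863006 / 807.914212 = 4.600566
Modified duration = D / (1 + y/m) = 4.600566 / (1 + 0.087000) = 4.232352


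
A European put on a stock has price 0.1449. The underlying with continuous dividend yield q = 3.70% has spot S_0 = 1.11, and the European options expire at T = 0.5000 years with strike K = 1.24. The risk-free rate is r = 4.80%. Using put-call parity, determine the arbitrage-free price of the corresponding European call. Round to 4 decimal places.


Put-call parity: C - P = S_0 * exp(-qT) - K * exp(-rT).
S_0 * exp(-qT) = 1.1100 * 0.98167007 = 1.08965378
K * exp(-rT) = 1.2400 * 0.97628571 = 1.21059428
C = P + S*exp(-qT) - K*exp(-rT)
C = 0.1449 + 1.08965378 - 1.21059428 = 0.0240

Answer: Call price = 0.0240


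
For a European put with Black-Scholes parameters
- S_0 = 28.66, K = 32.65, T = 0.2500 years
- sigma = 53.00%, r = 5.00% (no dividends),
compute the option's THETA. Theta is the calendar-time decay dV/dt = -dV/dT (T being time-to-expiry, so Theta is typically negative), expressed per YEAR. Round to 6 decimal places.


d1 = -0.3121884276; d2 = -0.5771884276
phi(d1) = 0.3799675820; exp(-qT) = 1.0000000000; exp(-rT) = 0.9875778005
Theta = -S*exp(-qT)*phi(d1)*sigma/(2*sqrt(T)) + r*K*exp(-rT)*N(-d2) - q*S*exp(-qT)*N(-d1)
N(-d1) = 0.6225513368; N(-d2) = 0.7180939132; sqrt(T) = 0.5000000000
Term 1 = -28.6600 * 1.0000000000 * 0.3799675820 * 0.5300 / (2 * 0.5000000000) = -5.7716315771
Term 2 = 0.0500 * 32.6500 * 0.9875778005 * 0.7180939132 = 1.1577259140
Term 3 = 0 (no dividend yield, q = 0)
Theta = -5.7716315771 + (1.1577259140) + (0.0000000000) = -4.613906

Answer: Theta = -4.613906


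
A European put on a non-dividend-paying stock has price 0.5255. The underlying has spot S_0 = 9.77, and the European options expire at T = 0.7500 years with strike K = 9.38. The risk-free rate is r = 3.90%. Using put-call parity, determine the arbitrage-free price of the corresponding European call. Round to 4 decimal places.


Answer: Call price = 1.1859

Derivation:
Put-call parity: C - P = S_0 * exp(-qT) - K * exp(-rT).
S_0 * exp(-qT) = 9.7700 * 1.00000000 = 9.77000000
K * exp(-rT) = 9.3800 * 0.97117364 = 9.10960875
C = P + S*exp(-qT) - K*exp(-rT)
C = 0.5255 + 9.77000000 - 9.10960875 = 1.1859


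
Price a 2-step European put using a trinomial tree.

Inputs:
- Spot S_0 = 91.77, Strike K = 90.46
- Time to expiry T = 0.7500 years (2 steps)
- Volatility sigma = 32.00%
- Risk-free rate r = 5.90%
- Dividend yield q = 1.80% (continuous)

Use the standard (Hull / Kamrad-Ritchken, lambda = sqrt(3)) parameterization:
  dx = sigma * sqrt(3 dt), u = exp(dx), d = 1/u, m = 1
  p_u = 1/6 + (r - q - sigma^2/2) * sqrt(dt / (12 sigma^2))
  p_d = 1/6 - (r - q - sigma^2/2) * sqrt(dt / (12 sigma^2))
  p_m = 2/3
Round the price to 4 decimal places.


Answer: Price = V(0,0) = 6.7645

Derivation:
dt = T/N = 0.375000; dx = sigma*sqrt(3*dt) = 0.339411
u = exp(dx) = 1.404121; d = 1/u = 0.712189
p_u = 0.161032, p_m = 0.666667, p_d = 0.172301
Discount per step: exp(-r*dt) = 0.978118
Stock lattice S(k, j) with j the centered position index:
  k=0: S(0,+0) = 91.7700
  k=1: S(1,-1) = 65.3576; S(1,+0) = 91.7700; S(1,+1) = 128.8562
  k=2: S(2,-2) = 46.5470; S(2,-1) = 65.3576; S(2,+0) = 91.7700; S(2,+1) = 128.8562; S(2,+2) = 180.9296
Terminal payoffs V(N, j) = max(K - S_T, 0):
  V(2,-2) = 43.912982; V(2,-1) = 25.102370; V(2,+0) = 0.000000; V(2,+1) = 0.000000; V(2,+2) = 0.000000
Backward induction: V(k, j) = exp(-r*dt) * [p_u * V(k+1, j+1) + p_m * V(k+1, j) + p_d * V(k+1, j-1)]
  V(1,-1) = exp(-r*dt) * [p_u*0.000000 + p_m*25.102370 + p_d*43.912982] = 23.769423
  V(1,+0) = exp(-r*dt) * [p_u*0.000000 + p_m*0.000000 + p_d*25.102370] = 4.230530
  V(1,+1) = exp(-r*dt) * [p_u*0.000000 + p_m*0.000000 + p_d*0.000000] = 0.000000
  V(0,+0) = exp(-r*dt) * [p_u*0.000000 + p_m*4.230530 + p_d*23.769423] = 6.764526


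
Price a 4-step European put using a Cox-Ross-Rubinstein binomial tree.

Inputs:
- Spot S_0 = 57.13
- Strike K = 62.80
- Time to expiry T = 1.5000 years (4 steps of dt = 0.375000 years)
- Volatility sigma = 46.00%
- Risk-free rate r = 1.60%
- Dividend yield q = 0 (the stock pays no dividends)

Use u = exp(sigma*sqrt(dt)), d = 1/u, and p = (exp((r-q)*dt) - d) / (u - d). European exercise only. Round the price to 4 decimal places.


Answer: Price = V(0,0) = 15.3718

Derivation:
dt = T/N = 0.375000
u = exp(sigma*sqrt(dt)) = 1.325370; d = 1/u = 0.754507
p = (exp((r-q)*dt) - d) / (u - d) = 0.440581
Discount per step: exp(-r*dt) = 0.994018
Stock lattice S(k, i) with i counting down-moves:
  k=0: S(0,0) = 57.1300
  k=1: S(1,0) = 75.7184; S(1,1) = 43.1050
  k=2: S(2,0) = 100.3548; S(2,1) = 57.1300; S(2,2) = 32.5230
  k=3: S(3,0) = 133.0072; S(3,1) = 75.7184; S(3,2) = 43.1050; S(3,3) = 24.5388
  k=4: S(4,0) = 176.2837; S(4,1) = 100.3548; S(4,2) = 57.1300; S(4,3) = 32.5230; S(4,4) = 18.5147
Terminal payoffs V(N, i) = max(K - S_T, 0):
  V(4,0) = 0.000000; V(4,1) = 0.000000; V(4,2) = 5.670000; V(4,3) = 30.277026; V(4,4) = 44.285317
Backward induction: V(k, i) = exp(-r*dt) * [p * V(k+1, i) + (1-p) * V(k+1, i+1)].
  V(3,0) = exp(-r*dt) * [p*0.000000 + (1-p)*0.000000] = 0.000000
  V(3,1) = exp(-r*dt) * [p*0.000000 + (1-p)*5.670000] = 3.152930
  V(3,2) = exp(-r*dt) * [p*5.670000 + (1-p)*30.277026] = 19.319369
  V(3,3) = exp(-r*dt) * [p*30.277026 + (1-p)*44.285317] = 37.885531
  V(2,0) = exp(-r*dt) * [p*0.000000 + (1-p)*3.152930] = 1.753257
  V(2,1) = exp(-r*dt) * [p*3.152930 + (1-p)*19.319369] = 12.123779
  V(2,2) = exp(-r*dt) * [p*19.319369 + (1-p)*37.885531] = 29.527930
  V(1,0) = exp(-r*dt) * [p*1.753257 + (1-p)*12.123779] = 7.509530
  V(1,1) = exp(-r*dt) * [p*12.123779 + (1-p)*29.527930] = 21.729221
  V(0,0) = exp(-r*dt) * [p*7.509530 + (1-p)*21.729221] = 15.371785


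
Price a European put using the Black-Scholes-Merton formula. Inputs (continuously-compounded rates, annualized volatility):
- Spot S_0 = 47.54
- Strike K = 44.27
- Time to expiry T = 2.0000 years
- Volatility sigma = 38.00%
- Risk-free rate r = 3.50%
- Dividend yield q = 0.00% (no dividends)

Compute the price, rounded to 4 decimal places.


d1 = (ln(S/K) + (r - q + 0.5*sigma^2) * T) / (sigma * sqrt(T)) = 0.53156606
d2 = d1 - sigma * sqrt(T) = -0.00583509
exp(-rT) = 0.93239382; exp(-qT) = 1.00000000
P = K * exp(-rT) * N(-d2) - S_0 * exp(-qT) * N(-d1)
N(-d1) = 0.29751329; N(-d2) = 0.50232785
P = 44.2700 * 0.93239382 * 0.50232785 - 47.5400 * 1.00000000 * 0.29751329 = 6.5908

Answer: Price = 6.5908


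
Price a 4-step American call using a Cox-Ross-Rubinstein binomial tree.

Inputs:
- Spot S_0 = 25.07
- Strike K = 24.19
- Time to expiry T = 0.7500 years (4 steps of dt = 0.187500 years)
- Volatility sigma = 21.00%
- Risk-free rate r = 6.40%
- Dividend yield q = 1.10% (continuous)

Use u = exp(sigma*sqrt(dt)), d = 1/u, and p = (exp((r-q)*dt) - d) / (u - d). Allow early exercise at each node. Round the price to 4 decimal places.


dt = T/N = 0.187500
u = exp(sigma*sqrt(dt)) = 1.095195; d = 1/u = 0.913079
p = (exp((r-q)*dt) - d) / (u - d) = 0.532121
Discount per step: exp(-r*dt) = 0.988072
Stock lattice S(k, i) with i counting down-moves:
  k=0: S(0,0) = 25.0700
  k=1: S(1,0) = 27.4565; S(1,1) = 22.8909
  k=2: S(2,0) = 30.0703; S(2,1) = 25.0700; S(2,2) = 20.9012
  k=3: S(3,0) = 32.9328; S(3,1) = 27.4565; S(3,2) = 22.8909; S(3,3) = 19.0845
  k=4: S(4,0) = 36.0679; S(4,1) = 30.0703; S(4,2) = 25.0700; S(4,3) = 20.9012; S(4,4) = 17.4256
Terminal payoffs V(N, i) = max(S_T - K, 0):
  V(4,0) = 11.877875; V(4,1) = 5.880278; V(4,2) = 0.880000; V(4,3) = 0.000000; V(4,4) = 0.000000
Backward induction: V(k, i) = exp(-r*dt) * [p * V(k+1, i) + (1-p) * V(k+1, i+1)]; then take max(V_cont, immediate exercise) for American.
  V(3,0) = exp(-r*dt) * [p*11.877875 + (1-p)*5.880278] = 8.963517; exercise = 8.742826; V(3,0) = max -> 8.963517
  V(3,1) = exp(-r*dt) * [p*5.880278 + (1-p)*0.880000] = 3.498520; exercise = 3.266545; V(3,1) = max -> 3.498520
  V(3,2) = exp(-r*dt) * [p*0.880000 + (1-p)*0.000000] = 0.462681; exercise = 0.000000; V(3,2) = max -> 0.462681
  V(3,3) = exp(-r*dt) * [p*0.000000 + (1-p)*0.000000] = 0.000000; exercise = 0.000000; V(3,3) = max -> 0.000000
  V(2,0) = exp(-r*dt) * [p*8.963517 + (1-p)*3.498520] = 6.330142; exercise = 5.880278; V(2,0) = max -> 6.330142
  V(2,1) = exp(-r*dt) * [p*3.498520 + (1-p)*0.462681] = 2.053327; exercise = 0.880000; V(2,1) = max -> 2.053327
  V(2,2) = exp(-r*dt) * [p*0.462681 + (1-p)*0.000000] = 0.243266; exercise = 0.000000; V(2,2) = max -> 0.243266
  V(1,0) = exp(-r*dt) * [p*6.330142 + (1-p)*2.053327] = 4.277473; exercise = 3.266545; V(1,0) = max -> 4.277473
  V(1,1) = exp(-r*dt) * [p*2.053327 + (1-p)*0.243266] = 1.192047; exercise = 0.000000; V(1,1) = max -> 1.192047
  V(0,0) = exp(-r*dt) * [p*4.277473 + (1-p)*1.192047] = 2.800065; exercise = 0.880000; V(0,0) = max -> 2.800065

Answer: Price = V(0,0) = 2.8001


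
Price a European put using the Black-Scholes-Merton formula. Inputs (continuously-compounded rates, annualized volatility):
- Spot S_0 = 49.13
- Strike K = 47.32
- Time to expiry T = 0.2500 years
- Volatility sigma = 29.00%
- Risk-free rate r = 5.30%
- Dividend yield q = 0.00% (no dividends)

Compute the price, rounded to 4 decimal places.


Answer: Price = 1.7206

Derivation:
d1 = (ln(S/K) + (r - q + 0.5*sigma^2) * T) / (sigma * sqrt(T)) = 0.42275384
d2 = d1 - sigma * sqrt(T) = 0.27775384
exp(-rT) = 0.98683739; exp(-qT) = 1.00000000
P = K * exp(-rT) * N(-d2) - S_0 * exp(-qT) * N(-d1)
N(-d1) = 0.33623743; N(-d2) = 0.39060066
P = 47.3200 * 0.98683739 * 0.39060066 - 49.1300 * 1.00000000 * 0.33623743 = 1.7206


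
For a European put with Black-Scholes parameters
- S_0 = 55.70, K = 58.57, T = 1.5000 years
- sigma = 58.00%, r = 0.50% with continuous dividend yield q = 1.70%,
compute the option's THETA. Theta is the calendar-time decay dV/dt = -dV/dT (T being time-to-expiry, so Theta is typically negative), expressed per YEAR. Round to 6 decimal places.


Answer: Theta = -5.131042

Derivation:
d1 = 0.2591074851; d2 = -0.4512445403
phi(d1) = 0.3857727252; exp(-qT) = 0.9748223790; exp(-rT) = 0.9925280548
Theta = -S*exp(-qT)*phi(d1)*sigma/(2*sqrt(T)) + r*K*exp(-rT)*N(-d2) - q*S*exp(-qT)*N(-d1)
N(-d1) = 0.3977761549; N(-d2) = 0.6740933443; sqrt(T) = 1.2247448714
Term 1 = -55.7000 * 0.9748223790 * 0.3857727252 * 0.5800 / (2 * 1.2247448714) = -4.9598046712
Term 2 = 0.0050 * 58.5700 * 0.9925280548 * 0.6740933443 = 0.1959332124
Term 3 = -0.0170 * 55.7000 * 0.9748223790 * 0.3977761549 = -0.3671709833
Theta = -4.9598046712 + (0.1959332124) + (-0.3671709833) = -5.131042
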